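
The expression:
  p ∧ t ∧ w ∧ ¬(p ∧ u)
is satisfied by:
  {t: True, p: True, w: True, u: False}


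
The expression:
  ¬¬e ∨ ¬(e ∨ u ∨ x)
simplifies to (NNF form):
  e ∨ (¬u ∧ ¬x)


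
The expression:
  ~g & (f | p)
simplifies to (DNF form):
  (f & ~g) | (p & ~g)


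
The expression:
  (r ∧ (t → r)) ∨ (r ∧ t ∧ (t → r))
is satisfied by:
  {r: True}


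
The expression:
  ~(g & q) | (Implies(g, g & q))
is always true.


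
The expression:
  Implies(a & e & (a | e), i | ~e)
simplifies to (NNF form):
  i | ~a | ~e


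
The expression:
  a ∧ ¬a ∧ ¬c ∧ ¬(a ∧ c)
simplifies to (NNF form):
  False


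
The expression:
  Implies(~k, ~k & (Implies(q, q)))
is always true.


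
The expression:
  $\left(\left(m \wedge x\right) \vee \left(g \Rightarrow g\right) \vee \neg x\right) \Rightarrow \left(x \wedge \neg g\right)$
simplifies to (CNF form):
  $x \wedge \neg g$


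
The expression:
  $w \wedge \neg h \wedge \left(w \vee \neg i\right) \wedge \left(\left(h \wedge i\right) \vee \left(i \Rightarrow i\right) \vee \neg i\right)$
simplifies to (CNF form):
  $w \wedge \neg h$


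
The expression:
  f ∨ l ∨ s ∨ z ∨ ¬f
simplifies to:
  True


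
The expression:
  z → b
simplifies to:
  b ∨ ¬z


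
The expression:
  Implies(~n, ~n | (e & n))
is always true.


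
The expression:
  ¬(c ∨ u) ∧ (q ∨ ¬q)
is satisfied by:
  {u: False, c: False}


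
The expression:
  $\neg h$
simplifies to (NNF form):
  $\neg h$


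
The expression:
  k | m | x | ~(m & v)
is always true.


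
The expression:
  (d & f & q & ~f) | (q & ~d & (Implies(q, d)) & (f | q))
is never true.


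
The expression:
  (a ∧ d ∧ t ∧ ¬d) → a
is always true.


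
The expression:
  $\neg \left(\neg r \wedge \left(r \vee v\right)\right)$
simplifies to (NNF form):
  $r \vee \neg v$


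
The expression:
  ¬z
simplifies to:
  ¬z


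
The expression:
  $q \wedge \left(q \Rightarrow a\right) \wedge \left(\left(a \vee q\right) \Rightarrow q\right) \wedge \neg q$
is never true.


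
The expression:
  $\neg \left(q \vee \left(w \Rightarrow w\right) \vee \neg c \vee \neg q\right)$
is never true.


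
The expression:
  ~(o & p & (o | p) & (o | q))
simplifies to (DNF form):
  ~o | ~p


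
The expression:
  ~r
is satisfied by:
  {r: False}


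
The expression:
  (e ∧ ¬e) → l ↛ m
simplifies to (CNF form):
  True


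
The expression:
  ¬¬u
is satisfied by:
  {u: True}


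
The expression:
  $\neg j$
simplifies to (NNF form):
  $\neg j$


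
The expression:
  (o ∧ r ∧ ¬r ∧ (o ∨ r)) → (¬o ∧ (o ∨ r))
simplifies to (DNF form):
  True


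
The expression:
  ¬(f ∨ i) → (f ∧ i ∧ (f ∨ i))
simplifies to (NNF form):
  f ∨ i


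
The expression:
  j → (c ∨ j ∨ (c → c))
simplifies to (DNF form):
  True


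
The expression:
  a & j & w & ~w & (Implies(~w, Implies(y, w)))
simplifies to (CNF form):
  False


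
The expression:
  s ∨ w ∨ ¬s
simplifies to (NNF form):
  True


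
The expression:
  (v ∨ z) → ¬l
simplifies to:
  (¬v ∧ ¬z) ∨ ¬l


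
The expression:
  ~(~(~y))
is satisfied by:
  {y: False}


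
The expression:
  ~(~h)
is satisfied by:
  {h: True}


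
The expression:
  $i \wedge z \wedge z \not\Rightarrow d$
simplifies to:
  $i \wedge z \wedge \neg d$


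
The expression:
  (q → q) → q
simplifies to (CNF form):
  q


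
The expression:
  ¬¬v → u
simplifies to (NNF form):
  u ∨ ¬v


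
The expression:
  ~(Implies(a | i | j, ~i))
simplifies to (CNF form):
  i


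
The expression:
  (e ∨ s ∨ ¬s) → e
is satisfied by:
  {e: True}


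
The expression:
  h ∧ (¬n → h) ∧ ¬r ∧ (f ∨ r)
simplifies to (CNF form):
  f ∧ h ∧ ¬r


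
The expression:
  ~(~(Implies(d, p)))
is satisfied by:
  {p: True, d: False}
  {d: False, p: False}
  {d: True, p: True}


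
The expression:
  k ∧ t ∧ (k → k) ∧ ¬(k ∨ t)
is never true.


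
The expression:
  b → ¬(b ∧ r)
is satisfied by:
  {b: False, r: False}
  {r: True, b: False}
  {b: True, r: False}


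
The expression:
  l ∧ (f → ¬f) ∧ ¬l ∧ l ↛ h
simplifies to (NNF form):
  False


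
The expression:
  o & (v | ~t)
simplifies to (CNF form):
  o & (v | ~t)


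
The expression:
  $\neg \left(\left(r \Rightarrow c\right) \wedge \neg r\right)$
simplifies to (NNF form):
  $r$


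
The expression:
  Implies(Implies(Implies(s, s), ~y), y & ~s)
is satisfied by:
  {y: True}


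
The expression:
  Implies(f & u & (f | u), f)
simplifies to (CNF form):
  True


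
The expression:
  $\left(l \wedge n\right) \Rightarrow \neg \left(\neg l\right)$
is always true.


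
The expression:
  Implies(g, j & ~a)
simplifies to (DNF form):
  ~g | (j & ~a)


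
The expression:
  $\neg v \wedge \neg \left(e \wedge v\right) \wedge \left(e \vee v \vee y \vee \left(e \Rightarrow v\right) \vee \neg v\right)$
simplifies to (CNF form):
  $\neg v$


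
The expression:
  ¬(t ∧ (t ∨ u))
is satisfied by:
  {t: False}


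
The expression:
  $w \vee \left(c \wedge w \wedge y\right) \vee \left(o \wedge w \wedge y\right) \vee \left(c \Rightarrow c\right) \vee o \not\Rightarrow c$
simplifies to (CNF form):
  $\text{True}$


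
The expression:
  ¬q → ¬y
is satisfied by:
  {q: True, y: False}
  {y: False, q: False}
  {y: True, q: True}


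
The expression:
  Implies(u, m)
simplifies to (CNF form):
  m | ~u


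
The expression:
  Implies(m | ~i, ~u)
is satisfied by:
  {i: True, m: False, u: False}
  {m: False, u: False, i: False}
  {i: True, m: True, u: False}
  {m: True, i: False, u: False}
  {u: True, i: True, m: False}


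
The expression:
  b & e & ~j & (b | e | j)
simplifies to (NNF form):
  b & e & ~j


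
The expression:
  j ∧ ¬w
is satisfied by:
  {j: True, w: False}


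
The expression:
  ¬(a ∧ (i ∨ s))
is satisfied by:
  {s: False, a: False, i: False}
  {i: True, s: False, a: False}
  {s: True, i: False, a: False}
  {i: True, s: True, a: False}
  {a: True, i: False, s: False}


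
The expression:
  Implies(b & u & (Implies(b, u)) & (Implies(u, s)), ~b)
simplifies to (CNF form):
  ~b | ~s | ~u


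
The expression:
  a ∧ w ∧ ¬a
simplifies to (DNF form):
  False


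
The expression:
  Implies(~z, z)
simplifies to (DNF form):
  z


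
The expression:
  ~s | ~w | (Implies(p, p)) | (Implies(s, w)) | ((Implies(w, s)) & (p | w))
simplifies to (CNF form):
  True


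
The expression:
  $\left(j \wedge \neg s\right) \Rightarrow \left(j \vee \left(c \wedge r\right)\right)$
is always true.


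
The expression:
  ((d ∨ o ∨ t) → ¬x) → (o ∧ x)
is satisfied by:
  {d: True, t: True, o: True, x: True}
  {d: True, t: True, x: True, o: False}
  {d: True, o: True, x: True, t: False}
  {d: True, x: True, o: False, t: False}
  {t: True, x: True, o: True, d: False}
  {t: True, x: True, o: False, d: False}
  {x: True, o: True, t: False, d: False}


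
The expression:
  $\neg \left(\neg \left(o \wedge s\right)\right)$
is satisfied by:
  {s: True, o: True}


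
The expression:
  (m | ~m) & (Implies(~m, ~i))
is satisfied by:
  {m: True, i: False}
  {i: False, m: False}
  {i: True, m: True}


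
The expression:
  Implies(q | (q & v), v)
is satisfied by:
  {v: True, q: False}
  {q: False, v: False}
  {q: True, v: True}


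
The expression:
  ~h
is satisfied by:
  {h: False}


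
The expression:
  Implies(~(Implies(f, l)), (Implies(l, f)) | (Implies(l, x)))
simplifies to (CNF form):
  True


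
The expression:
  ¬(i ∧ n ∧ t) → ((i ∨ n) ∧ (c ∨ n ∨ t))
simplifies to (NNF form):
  n ∨ (c ∧ i) ∨ (i ∧ t)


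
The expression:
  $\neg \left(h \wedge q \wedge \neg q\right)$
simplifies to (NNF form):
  $\text{True}$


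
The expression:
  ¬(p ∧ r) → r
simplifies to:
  r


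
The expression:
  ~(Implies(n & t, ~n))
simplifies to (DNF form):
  n & t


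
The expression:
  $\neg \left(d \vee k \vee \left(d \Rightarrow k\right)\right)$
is never true.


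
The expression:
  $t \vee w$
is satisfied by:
  {t: True, w: True}
  {t: True, w: False}
  {w: True, t: False}


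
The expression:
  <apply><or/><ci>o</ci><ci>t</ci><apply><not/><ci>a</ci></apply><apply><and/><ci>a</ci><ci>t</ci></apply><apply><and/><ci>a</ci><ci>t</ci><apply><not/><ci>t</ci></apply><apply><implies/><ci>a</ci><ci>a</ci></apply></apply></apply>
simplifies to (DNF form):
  <apply><or/><ci>o</ci><ci>t</ci><apply><not/><ci>a</ci></apply></apply>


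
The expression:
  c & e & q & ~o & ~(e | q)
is never true.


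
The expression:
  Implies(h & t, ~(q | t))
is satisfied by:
  {h: False, t: False}
  {t: True, h: False}
  {h: True, t: False}


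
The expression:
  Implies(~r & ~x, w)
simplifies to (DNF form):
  r | w | x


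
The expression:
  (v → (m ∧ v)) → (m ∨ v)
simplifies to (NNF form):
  m ∨ v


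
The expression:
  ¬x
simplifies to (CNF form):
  ¬x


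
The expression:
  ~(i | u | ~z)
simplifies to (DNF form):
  z & ~i & ~u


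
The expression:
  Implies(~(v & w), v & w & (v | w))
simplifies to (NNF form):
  v & w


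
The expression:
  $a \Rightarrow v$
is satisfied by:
  {v: True, a: False}
  {a: False, v: False}
  {a: True, v: True}


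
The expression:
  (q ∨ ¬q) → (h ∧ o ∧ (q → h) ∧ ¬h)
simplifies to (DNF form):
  False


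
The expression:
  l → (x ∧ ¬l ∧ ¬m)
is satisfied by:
  {l: False}


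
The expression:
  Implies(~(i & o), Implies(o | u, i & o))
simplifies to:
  (i & o) | (~o & ~u)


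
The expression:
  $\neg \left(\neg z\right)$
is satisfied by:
  {z: True}


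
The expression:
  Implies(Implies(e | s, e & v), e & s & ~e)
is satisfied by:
  {s: True, v: False, e: False}
  {e: True, s: True, v: False}
  {e: True, s: False, v: False}
  {v: True, s: True, e: False}


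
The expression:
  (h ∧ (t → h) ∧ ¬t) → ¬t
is always true.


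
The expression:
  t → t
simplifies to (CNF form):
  True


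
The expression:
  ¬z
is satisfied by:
  {z: False}


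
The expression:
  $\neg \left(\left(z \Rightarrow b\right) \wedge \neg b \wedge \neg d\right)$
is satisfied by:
  {b: True, d: True, z: True}
  {b: True, d: True, z: False}
  {b: True, z: True, d: False}
  {b: True, z: False, d: False}
  {d: True, z: True, b: False}
  {d: True, z: False, b: False}
  {z: True, d: False, b: False}


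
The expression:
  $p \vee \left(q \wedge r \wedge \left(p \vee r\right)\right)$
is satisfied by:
  {q: True, p: True, r: True}
  {q: True, p: True, r: False}
  {p: True, r: True, q: False}
  {p: True, r: False, q: False}
  {q: True, r: True, p: False}


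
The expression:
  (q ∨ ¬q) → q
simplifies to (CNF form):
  q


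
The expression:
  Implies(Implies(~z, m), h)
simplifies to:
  h | (~m & ~z)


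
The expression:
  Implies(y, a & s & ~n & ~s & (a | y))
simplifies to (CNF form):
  ~y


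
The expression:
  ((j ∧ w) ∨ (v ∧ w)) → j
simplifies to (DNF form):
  j ∨ ¬v ∨ ¬w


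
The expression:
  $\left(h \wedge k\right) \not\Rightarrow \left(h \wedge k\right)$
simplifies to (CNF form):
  $\text{False}$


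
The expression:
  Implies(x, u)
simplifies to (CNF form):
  u | ~x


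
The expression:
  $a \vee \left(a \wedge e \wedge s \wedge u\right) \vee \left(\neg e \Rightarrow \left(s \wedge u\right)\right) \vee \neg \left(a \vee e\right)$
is always true.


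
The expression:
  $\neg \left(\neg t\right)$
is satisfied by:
  {t: True}


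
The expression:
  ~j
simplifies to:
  ~j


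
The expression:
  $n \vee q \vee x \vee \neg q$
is always true.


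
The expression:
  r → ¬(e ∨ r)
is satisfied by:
  {r: False}


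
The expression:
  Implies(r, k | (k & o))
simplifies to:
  k | ~r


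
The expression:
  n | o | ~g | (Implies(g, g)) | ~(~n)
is always true.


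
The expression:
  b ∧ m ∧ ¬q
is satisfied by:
  {m: True, b: True, q: False}


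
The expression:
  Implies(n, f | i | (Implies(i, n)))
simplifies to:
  True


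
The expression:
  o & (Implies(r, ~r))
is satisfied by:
  {o: True, r: False}


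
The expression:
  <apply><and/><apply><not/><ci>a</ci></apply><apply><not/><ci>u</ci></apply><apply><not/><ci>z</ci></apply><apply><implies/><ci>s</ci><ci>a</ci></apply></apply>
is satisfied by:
  {u: False, z: False, a: False, s: False}


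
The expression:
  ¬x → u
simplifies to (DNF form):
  u ∨ x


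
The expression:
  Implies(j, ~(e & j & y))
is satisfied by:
  {e: False, y: False, j: False}
  {j: True, e: False, y: False}
  {y: True, e: False, j: False}
  {j: True, y: True, e: False}
  {e: True, j: False, y: False}
  {j: True, e: True, y: False}
  {y: True, e: True, j: False}


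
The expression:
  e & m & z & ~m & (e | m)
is never true.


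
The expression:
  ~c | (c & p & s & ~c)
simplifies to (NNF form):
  ~c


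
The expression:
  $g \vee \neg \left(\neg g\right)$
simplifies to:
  $g$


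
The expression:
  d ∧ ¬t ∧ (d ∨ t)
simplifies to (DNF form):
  d ∧ ¬t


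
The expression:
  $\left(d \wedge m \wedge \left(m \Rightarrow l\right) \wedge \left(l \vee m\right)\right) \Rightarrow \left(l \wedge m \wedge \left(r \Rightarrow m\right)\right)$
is always true.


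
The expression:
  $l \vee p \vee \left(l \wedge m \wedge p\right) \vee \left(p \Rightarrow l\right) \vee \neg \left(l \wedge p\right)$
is always true.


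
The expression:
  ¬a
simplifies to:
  ¬a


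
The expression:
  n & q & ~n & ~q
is never true.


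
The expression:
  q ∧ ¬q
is never true.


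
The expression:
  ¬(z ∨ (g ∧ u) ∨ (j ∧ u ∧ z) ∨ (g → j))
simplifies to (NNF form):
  g ∧ ¬j ∧ ¬u ∧ ¬z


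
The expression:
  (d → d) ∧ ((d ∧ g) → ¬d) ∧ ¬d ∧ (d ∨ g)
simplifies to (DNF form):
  g ∧ ¬d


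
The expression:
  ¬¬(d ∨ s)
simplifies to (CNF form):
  d ∨ s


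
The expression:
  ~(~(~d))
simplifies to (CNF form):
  ~d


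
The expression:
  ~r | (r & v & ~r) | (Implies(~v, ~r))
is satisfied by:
  {v: True, r: False}
  {r: False, v: False}
  {r: True, v: True}


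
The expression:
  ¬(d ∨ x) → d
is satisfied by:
  {x: True, d: True}
  {x: True, d: False}
  {d: True, x: False}


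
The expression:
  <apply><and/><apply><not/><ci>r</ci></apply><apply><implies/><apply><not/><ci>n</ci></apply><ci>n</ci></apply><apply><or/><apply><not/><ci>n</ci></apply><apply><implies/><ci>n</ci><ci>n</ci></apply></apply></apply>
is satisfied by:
  {n: True, r: False}


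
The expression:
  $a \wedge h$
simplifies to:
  $a \wedge h$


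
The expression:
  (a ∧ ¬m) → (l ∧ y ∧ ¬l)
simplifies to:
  m ∨ ¬a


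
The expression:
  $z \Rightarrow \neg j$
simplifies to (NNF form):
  $\neg j \vee \neg z$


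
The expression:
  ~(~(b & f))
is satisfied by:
  {b: True, f: True}


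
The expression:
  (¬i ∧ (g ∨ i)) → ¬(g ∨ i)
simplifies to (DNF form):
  i ∨ ¬g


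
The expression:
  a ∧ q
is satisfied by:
  {a: True, q: True}


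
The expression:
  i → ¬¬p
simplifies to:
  p ∨ ¬i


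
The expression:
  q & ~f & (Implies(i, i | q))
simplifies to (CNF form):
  q & ~f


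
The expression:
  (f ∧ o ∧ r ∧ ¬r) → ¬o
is always true.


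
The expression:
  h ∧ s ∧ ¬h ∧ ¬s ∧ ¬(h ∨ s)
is never true.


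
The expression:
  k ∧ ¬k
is never true.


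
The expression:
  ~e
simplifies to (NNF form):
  ~e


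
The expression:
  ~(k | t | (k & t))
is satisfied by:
  {t: False, k: False}


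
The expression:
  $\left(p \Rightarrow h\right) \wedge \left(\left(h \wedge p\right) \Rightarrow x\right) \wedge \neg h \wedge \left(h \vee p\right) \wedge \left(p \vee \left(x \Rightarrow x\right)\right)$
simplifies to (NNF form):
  $\text{False}$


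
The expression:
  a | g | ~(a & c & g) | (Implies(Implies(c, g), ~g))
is always true.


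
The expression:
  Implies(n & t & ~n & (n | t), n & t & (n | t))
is always true.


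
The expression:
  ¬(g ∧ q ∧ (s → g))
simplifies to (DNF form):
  ¬g ∨ ¬q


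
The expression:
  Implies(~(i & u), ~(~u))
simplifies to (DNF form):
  u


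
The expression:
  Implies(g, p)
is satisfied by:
  {p: True, g: False}
  {g: False, p: False}
  {g: True, p: True}


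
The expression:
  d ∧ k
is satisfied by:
  {d: True, k: True}


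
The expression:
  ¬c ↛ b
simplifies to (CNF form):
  b ∨ ¬c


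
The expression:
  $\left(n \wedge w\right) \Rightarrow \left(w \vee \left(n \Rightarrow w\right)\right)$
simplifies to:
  $\text{True}$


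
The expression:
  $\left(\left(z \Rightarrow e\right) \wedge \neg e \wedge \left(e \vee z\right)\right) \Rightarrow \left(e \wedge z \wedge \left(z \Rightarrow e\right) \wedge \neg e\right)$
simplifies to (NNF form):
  $\text{True}$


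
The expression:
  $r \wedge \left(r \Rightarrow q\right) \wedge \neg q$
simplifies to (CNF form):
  $\text{False}$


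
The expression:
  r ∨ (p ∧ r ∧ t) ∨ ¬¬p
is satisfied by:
  {r: True, p: True}
  {r: True, p: False}
  {p: True, r: False}


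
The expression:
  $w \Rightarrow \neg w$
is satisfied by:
  {w: False}


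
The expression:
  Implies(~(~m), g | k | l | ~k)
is always true.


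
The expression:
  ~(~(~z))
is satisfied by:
  {z: False}


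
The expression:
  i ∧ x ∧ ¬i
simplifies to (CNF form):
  False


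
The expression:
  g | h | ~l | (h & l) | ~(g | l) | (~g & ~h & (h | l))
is always true.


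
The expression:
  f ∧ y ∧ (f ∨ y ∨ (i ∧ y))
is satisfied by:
  {f: True, y: True}


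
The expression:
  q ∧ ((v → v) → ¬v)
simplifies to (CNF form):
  q ∧ ¬v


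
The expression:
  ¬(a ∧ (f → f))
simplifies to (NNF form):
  ¬a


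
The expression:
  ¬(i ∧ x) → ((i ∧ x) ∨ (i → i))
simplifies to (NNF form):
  True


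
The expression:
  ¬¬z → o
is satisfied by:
  {o: True, z: False}
  {z: False, o: False}
  {z: True, o: True}


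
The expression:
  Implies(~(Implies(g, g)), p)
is always true.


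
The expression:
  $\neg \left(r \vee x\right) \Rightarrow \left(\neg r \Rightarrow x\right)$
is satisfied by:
  {r: True, x: True}
  {r: True, x: False}
  {x: True, r: False}


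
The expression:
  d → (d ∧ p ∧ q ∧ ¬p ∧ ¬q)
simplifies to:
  ¬d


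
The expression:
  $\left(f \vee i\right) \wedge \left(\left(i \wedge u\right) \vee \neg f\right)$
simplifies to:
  $i \wedge \left(u \vee \neg f\right)$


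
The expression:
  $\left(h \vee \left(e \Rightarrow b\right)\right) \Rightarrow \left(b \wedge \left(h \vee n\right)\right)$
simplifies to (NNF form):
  $\left(b \wedge h\right) \vee \left(b \wedge n\right) \vee \left(e \wedge \neg b \wedge \neg h\right)$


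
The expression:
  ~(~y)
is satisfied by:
  {y: True}


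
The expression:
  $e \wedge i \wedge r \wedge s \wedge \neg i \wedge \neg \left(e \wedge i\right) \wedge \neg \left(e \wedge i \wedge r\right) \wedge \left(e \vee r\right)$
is never true.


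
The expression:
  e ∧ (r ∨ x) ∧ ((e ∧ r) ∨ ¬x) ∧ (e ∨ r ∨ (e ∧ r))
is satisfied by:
  {r: True, e: True}


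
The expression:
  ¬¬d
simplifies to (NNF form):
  d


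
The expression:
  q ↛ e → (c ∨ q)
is always true.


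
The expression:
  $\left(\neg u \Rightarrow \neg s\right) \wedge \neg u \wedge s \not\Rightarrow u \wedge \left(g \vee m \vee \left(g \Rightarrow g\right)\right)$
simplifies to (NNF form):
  $\text{False}$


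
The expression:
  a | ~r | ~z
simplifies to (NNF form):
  a | ~r | ~z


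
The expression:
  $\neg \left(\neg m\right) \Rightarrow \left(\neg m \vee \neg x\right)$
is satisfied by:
  {m: False, x: False}
  {x: True, m: False}
  {m: True, x: False}


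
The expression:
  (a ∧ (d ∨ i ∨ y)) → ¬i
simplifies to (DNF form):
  ¬a ∨ ¬i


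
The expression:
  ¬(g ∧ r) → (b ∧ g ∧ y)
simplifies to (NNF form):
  g ∧ (b ∨ r) ∧ (r ∨ y)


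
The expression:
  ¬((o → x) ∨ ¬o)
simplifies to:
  o ∧ ¬x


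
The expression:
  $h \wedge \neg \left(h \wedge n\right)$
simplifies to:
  $h \wedge \neg n$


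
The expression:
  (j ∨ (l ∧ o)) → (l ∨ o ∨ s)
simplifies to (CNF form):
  l ∨ o ∨ s ∨ ¬j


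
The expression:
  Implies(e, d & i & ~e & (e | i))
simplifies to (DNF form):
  ~e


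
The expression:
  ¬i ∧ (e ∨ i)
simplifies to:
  e ∧ ¬i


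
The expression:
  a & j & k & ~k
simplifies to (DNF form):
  False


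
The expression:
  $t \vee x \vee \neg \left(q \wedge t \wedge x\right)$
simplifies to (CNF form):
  $\text{True}$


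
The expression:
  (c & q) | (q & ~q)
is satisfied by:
  {c: True, q: True}


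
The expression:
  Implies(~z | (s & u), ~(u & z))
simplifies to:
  ~s | ~u | ~z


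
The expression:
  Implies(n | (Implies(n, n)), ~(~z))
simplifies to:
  z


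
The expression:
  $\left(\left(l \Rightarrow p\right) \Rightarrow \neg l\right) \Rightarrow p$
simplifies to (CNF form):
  $p$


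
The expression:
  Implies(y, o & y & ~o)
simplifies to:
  ~y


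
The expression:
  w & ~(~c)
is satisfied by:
  {c: True, w: True}


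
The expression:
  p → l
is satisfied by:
  {l: True, p: False}
  {p: False, l: False}
  {p: True, l: True}


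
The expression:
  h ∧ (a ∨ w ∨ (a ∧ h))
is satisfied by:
  {h: True, a: True, w: True}
  {h: True, a: True, w: False}
  {h: True, w: True, a: False}


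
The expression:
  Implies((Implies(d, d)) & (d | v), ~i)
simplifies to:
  ~i | (~d & ~v)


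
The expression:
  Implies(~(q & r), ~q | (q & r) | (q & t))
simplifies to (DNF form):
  r | t | ~q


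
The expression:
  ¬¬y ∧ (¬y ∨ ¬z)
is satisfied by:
  {y: True, z: False}


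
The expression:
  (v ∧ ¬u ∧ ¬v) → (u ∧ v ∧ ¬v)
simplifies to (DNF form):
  True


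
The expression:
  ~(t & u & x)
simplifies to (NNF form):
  ~t | ~u | ~x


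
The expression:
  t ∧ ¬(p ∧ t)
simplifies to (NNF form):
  t ∧ ¬p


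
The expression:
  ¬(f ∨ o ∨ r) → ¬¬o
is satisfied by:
  {r: True, o: True, f: True}
  {r: True, o: True, f: False}
  {r: True, f: True, o: False}
  {r: True, f: False, o: False}
  {o: True, f: True, r: False}
  {o: True, f: False, r: False}
  {f: True, o: False, r: False}


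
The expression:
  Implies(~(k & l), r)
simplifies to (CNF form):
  (k | r) & (l | r)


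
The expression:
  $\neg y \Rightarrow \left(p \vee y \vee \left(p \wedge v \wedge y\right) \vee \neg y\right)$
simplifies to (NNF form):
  $\text{True}$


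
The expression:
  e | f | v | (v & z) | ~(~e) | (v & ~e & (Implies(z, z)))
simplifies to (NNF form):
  e | f | v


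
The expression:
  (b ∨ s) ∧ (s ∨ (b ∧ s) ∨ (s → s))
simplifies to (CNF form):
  b ∨ s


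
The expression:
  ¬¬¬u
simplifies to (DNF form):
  ¬u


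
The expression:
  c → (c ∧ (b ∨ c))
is always true.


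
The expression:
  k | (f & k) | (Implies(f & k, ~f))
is always true.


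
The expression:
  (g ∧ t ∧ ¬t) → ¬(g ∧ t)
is always true.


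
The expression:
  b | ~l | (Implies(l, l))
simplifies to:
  True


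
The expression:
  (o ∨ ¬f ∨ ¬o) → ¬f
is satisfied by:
  {f: False}


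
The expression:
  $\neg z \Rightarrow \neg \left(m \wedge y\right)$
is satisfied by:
  {z: True, m: False, y: False}
  {m: False, y: False, z: False}
  {y: True, z: True, m: False}
  {y: True, m: False, z: False}
  {z: True, m: True, y: False}
  {m: True, z: False, y: False}
  {y: True, m: True, z: True}


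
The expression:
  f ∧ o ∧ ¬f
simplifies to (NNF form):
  False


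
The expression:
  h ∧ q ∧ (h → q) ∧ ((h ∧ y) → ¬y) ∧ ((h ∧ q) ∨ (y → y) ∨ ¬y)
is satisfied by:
  {h: True, q: True, y: False}


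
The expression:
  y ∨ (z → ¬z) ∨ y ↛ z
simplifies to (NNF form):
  y ∨ ¬z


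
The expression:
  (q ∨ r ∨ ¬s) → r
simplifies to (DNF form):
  r ∨ (s ∧ ¬q)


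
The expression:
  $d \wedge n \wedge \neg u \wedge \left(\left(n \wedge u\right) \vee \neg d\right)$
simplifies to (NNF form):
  $\text{False}$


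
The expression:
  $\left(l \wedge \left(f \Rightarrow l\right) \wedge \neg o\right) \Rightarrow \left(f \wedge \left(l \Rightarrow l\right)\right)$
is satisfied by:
  {o: True, f: True, l: False}
  {o: True, l: False, f: False}
  {f: True, l: False, o: False}
  {f: False, l: False, o: False}
  {o: True, f: True, l: True}
  {o: True, l: True, f: False}
  {f: True, l: True, o: False}


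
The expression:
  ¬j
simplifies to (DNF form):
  ¬j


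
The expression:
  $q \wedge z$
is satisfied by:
  {z: True, q: True}


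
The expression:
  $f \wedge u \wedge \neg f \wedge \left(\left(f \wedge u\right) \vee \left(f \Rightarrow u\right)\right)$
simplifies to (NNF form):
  $\text{False}$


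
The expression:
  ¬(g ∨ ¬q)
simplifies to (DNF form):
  q ∧ ¬g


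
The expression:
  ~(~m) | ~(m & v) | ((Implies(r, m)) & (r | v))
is always true.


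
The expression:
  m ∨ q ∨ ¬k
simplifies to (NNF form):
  m ∨ q ∨ ¬k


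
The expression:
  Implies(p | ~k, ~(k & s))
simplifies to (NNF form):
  ~k | ~p | ~s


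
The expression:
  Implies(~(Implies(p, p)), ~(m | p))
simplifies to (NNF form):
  True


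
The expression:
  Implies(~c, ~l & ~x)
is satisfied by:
  {c: True, x: False, l: False}
  {c: True, l: True, x: False}
  {c: True, x: True, l: False}
  {c: True, l: True, x: True}
  {l: False, x: False, c: False}


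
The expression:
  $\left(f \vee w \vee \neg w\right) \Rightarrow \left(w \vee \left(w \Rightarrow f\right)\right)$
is always true.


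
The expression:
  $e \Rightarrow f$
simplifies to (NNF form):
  $f \vee \neg e$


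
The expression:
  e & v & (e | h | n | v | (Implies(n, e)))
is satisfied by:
  {e: True, v: True}


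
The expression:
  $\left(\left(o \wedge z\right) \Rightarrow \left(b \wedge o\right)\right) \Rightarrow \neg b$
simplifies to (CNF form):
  $\neg b$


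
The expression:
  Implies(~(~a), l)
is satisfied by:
  {l: True, a: False}
  {a: False, l: False}
  {a: True, l: True}


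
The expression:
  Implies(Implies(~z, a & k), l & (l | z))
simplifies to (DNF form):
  l | (~a & ~z) | (~k & ~z)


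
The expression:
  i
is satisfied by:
  {i: True}


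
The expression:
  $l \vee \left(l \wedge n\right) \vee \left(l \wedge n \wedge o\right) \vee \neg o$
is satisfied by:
  {l: True, o: False}
  {o: False, l: False}
  {o: True, l: True}


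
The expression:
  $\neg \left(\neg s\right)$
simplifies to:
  $s$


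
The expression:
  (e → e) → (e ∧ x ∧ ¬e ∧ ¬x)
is never true.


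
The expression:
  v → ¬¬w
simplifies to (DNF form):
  w ∨ ¬v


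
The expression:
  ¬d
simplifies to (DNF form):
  ¬d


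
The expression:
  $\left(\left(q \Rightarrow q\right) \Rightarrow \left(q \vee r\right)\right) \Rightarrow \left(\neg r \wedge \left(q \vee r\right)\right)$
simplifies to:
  $\neg r$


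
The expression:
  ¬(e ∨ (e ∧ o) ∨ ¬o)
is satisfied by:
  {o: True, e: False}


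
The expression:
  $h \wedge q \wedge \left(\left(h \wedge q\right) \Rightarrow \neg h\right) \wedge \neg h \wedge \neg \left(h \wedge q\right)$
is never true.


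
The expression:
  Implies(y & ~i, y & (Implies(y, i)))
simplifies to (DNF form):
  i | ~y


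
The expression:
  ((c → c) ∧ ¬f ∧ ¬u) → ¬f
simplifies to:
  True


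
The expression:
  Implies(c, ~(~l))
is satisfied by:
  {l: True, c: False}
  {c: False, l: False}
  {c: True, l: True}


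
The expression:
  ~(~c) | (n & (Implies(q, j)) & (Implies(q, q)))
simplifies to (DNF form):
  c | (j & n) | (n & ~q)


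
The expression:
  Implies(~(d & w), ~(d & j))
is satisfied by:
  {w: True, d: False, j: False}
  {w: False, d: False, j: False}
  {j: True, w: True, d: False}
  {j: True, w: False, d: False}
  {d: True, w: True, j: False}
  {d: True, w: False, j: False}
  {d: True, j: True, w: True}


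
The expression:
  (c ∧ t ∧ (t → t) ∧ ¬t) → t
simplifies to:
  True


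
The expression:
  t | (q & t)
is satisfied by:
  {t: True}


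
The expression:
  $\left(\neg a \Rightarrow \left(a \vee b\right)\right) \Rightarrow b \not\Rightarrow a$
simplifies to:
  $\neg a$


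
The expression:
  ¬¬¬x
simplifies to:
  ¬x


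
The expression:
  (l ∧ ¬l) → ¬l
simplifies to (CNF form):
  True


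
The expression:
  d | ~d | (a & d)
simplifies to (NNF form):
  True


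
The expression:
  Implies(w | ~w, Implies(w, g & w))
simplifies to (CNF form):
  g | ~w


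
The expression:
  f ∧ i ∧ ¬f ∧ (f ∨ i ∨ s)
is never true.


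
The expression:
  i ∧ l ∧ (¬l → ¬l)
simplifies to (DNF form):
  i ∧ l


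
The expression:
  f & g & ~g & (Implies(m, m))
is never true.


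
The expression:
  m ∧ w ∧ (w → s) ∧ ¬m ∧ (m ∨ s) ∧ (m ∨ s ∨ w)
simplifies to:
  False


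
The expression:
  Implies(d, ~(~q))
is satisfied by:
  {q: True, d: False}
  {d: False, q: False}
  {d: True, q: True}


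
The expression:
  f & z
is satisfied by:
  {z: True, f: True}


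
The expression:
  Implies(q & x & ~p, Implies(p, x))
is always true.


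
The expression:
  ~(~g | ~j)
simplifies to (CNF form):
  g & j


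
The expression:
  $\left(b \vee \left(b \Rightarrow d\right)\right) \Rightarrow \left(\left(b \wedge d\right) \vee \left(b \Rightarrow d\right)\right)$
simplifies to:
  $d \vee \neg b$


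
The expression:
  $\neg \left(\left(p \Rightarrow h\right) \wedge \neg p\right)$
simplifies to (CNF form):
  $p$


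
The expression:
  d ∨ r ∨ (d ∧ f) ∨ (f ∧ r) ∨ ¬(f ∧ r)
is always true.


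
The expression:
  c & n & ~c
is never true.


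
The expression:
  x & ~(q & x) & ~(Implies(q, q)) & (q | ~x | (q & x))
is never true.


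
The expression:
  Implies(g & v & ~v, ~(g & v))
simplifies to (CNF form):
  True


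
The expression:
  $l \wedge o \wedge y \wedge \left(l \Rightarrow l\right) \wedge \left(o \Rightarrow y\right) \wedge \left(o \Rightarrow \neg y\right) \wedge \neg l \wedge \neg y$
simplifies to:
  $\text{False}$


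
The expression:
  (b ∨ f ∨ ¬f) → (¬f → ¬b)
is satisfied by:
  {f: True, b: False}
  {b: False, f: False}
  {b: True, f: True}


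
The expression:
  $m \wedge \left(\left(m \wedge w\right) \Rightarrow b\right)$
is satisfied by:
  {m: True, b: True, w: False}
  {m: True, w: False, b: False}
  {m: True, b: True, w: True}


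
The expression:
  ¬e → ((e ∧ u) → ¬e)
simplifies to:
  True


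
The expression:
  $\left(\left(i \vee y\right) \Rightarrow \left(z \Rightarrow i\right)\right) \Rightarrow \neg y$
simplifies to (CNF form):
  $\left(z \vee \neg y\right) \wedge \left(\neg i \vee \neg y\right)$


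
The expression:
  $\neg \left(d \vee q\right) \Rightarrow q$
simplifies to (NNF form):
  $d \vee q$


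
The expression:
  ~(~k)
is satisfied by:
  {k: True}


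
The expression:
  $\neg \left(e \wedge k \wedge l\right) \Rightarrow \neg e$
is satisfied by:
  {l: True, k: True, e: False}
  {l: True, k: False, e: False}
  {k: True, l: False, e: False}
  {l: False, k: False, e: False}
  {l: True, e: True, k: True}


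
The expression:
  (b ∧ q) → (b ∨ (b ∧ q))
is always true.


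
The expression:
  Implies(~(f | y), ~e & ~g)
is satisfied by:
  {y: True, f: True, e: False, g: False}
  {y: True, f: True, g: True, e: False}
  {y: True, f: True, e: True, g: False}
  {y: True, f: True, g: True, e: True}
  {y: True, e: False, g: False, f: False}
  {y: True, g: True, e: False, f: False}
  {y: True, e: True, g: False, f: False}
  {y: True, g: True, e: True, f: False}
  {f: True, e: False, g: False, y: False}
  {g: True, f: True, e: False, y: False}
  {f: True, e: True, g: False, y: False}
  {g: True, f: True, e: True, y: False}
  {f: False, e: False, g: False, y: False}


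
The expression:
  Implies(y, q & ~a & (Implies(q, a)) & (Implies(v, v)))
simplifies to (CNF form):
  ~y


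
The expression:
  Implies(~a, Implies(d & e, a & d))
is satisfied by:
  {a: True, e: False, d: False}
  {e: False, d: False, a: False}
  {a: True, d: True, e: False}
  {d: True, e: False, a: False}
  {a: True, e: True, d: False}
  {e: True, a: False, d: False}
  {a: True, d: True, e: True}


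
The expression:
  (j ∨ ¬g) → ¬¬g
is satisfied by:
  {g: True}


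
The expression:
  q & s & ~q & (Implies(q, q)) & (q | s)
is never true.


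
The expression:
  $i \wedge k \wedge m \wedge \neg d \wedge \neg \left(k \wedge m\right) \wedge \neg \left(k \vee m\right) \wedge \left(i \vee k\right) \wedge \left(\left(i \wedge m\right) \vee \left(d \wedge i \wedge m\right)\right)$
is never true.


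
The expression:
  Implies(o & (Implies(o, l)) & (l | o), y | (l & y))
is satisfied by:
  {y: True, l: False, o: False}
  {l: False, o: False, y: False}
  {y: True, o: True, l: False}
  {o: True, l: False, y: False}
  {y: True, l: True, o: False}
  {l: True, y: False, o: False}
  {y: True, o: True, l: True}


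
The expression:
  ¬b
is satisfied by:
  {b: False}


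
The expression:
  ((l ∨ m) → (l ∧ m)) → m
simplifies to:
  l ∨ m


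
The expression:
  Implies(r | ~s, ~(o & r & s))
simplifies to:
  ~o | ~r | ~s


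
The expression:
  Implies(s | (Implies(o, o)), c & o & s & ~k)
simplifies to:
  c & o & s & ~k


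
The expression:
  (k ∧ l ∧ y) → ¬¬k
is always true.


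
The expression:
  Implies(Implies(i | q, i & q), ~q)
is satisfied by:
  {q: False, i: False}
  {i: True, q: False}
  {q: True, i: False}


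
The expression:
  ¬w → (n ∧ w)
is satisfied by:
  {w: True}


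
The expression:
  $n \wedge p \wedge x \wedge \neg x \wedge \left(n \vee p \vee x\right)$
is never true.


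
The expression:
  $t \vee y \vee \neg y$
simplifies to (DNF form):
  $\text{True}$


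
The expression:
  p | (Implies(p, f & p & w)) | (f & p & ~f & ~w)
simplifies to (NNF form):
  True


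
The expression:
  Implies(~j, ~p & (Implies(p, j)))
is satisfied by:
  {j: True, p: False}
  {p: False, j: False}
  {p: True, j: True}


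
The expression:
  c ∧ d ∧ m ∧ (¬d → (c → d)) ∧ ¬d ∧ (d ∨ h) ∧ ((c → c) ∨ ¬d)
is never true.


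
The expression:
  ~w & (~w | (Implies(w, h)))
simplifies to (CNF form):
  ~w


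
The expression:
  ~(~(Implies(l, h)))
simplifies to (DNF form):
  h | ~l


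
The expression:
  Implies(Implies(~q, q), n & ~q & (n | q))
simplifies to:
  ~q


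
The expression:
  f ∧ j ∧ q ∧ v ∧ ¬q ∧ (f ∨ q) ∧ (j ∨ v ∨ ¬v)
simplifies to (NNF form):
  False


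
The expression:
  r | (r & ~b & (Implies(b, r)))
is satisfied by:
  {r: True}


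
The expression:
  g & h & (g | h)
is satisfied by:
  {h: True, g: True}


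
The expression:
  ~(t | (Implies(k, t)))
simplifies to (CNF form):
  k & ~t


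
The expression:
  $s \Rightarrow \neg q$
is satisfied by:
  {s: False, q: False}
  {q: True, s: False}
  {s: True, q: False}


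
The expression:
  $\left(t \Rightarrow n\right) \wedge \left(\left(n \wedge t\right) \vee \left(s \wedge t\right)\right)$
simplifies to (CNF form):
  $n \wedge t$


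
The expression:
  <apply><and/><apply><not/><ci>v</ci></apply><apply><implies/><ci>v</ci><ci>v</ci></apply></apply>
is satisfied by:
  {v: False}


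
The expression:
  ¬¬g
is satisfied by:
  {g: True}


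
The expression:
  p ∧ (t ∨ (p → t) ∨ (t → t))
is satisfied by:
  {p: True}


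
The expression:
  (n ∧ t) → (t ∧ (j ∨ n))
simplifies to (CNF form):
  True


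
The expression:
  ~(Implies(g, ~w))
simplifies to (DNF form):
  g & w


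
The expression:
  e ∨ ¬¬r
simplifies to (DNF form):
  e ∨ r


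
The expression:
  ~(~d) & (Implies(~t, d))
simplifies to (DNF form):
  d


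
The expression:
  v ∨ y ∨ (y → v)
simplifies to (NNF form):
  True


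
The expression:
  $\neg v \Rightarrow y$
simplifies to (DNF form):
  $v \vee y$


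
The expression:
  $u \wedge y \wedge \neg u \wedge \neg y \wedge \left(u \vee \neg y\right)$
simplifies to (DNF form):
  $\text{False}$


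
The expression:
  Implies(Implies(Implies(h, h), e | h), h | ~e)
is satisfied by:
  {h: True, e: False}
  {e: False, h: False}
  {e: True, h: True}


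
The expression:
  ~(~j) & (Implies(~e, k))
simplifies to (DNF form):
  (e & j) | (j & k)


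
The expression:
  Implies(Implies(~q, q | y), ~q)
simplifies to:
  ~q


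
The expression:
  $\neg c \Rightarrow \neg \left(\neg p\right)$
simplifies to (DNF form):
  $c \vee p$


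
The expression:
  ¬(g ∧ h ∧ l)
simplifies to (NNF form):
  ¬g ∨ ¬h ∨ ¬l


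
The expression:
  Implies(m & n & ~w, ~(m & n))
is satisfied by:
  {w: True, m: False, n: False}
  {m: False, n: False, w: False}
  {w: True, n: True, m: False}
  {n: True, m: False, w: False}
  {w: True, m: True, n: False}
  {m: True, w: False, n: False}
  {w: True, n: True, m: True}


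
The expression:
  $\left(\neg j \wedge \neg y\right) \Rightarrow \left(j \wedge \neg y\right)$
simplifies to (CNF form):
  $j \vee y$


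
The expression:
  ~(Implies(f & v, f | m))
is never true.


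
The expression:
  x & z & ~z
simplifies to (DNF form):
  False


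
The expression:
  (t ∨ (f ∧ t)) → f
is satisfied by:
  {f: True, t: False}
  {t: False, f: False}
  {t: True, f: True}


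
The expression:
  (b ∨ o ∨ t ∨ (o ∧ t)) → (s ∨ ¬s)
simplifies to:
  True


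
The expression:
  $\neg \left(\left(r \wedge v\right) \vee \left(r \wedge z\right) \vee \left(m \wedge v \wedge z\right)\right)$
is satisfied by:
  {m: False, z: False, r: False, v: False}
  {m: True, z: False, r: False, v: False}
  {v: True, m: False, z: False, r: False}
  {v: True, m: True, z: False, r: False}
  {z: True, m: False, v: False, r: False}
  {z: True, m: True, v: False, r: False}
  {m: False, z: True, v: True, r: False}
  {r: True, m: False, z: False, v: False}
  {r: True, m: True, z: False, v: False}
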